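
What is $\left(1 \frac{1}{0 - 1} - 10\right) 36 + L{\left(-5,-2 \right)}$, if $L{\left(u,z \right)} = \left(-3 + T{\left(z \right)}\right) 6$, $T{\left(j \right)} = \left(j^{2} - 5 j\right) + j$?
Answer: $-342$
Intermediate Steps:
$T{\left(j \right)} = j^{2} - 4 j$
$L{\left(u,z \right)} = -18 + 6 z \left(-4 + z\right)$ ($L{\left(u,z \right)} = \left(-3 + z \left(-4 + z\right)\right) 6 = -18 + 6 z \left(-4 + z\right)$)
$\left(1 \frac{1}{0 - 1} - 10\right) 36 + L{\left(-5,-2 \right)} = \left(1 \frac{1}{0 - 1} - 10\right) 36 - \left(18 + 12 \left(-4 - 2\right)\right) = \left(1 \frac{1}{-1} - 10\right) 36 - \left(18 + 12 \left(-6\right)\right) = \left(1 \left(-1\right) - 10\right) 36 + \left(-18 + 72\right) = \left(-1 - 10\right) 36 + 54 = \left(-11\right) 36 + 54 = -396 + 54 = -342$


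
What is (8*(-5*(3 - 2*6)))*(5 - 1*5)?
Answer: 0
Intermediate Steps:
(8*(-5*(3 - 2*6)))*(5 - 1*5) = (8*(-5*(3 - 12)))*(5 - 5) = (8*(-5*(-9)))*0 = (8*45)*0 = 360*0 = 0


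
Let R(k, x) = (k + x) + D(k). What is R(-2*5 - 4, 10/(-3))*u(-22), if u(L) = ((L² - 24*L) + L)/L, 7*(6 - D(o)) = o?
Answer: 420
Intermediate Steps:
D(o) = 6 - o/7
R(k, x) = 6 + x + 6*k/7 (R(k, x) = (k + x) + (6 - k/7) = 6 + x + 6*k/7)
u(L) = (L² - 23*L)/L
R(-2*5 - 4, 10/(-3))*u(-22) = (6 + 10/(-3) + 6*(-2*5 - 4)/7)*(-23 - 22) = (6 + 10*(-⅓) + 6*(-10 - 4)/7)*(-45) = (6 - 10/3 + (6/7)*(-14))*(-45) = (6 - 10/3 - 12)*(-45) = -28/3*(-45) = 420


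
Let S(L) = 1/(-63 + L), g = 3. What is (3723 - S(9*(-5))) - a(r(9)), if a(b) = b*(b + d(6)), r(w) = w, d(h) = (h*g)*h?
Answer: 288361/108 ≈ 2670.0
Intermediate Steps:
d(h) = 3*h**2 (d(h) = (h*3)*h = (3*h)*h = 3*h**2)
a(b) = b*(108 + b) (a(b) = b*(b + 3*6**2) = b*(b + 3*36) = b*(b + 108) = b*(108 + b))
(3723 - S(9*(-5))) - a(r(9)) = (3723 - 1/(-63 + 9*(-5))) - 9*(108 + 9) = (3723 - 1/(-63 - 45)) - 9*117 = (3723 - 1/(-108)) - 1*1053 = (3723 - 1*(-1/108)) - 1053 = (3723 + 1/108) - 1053 = 402085/108 - 1053 = 288361/108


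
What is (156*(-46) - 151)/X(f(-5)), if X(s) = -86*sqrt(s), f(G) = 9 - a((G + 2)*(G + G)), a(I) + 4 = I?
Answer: -431*I*sqrt(17)/86 ≈ -20.663*I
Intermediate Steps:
a(I) = -4 + I
f(G) = 13 - 2*G*(2 + G) (f(G) = 9 - (-4 + (G + 2)*(G + G)) = 9 - (-4 + (2 + G)*(2*G)) = 9 - (-4 + 2*G*(2 + G)) = 9 + (4 - 2*G*(2 + G)) = 13 - 2*G*(2 + G))
(156*(-46) - 151)/X(f(-5)) = (156*(-46) - 151)/((-86*sqrt(13 - 2*(-5)*(2 - 5)))) = (-7176 - 151)/((-86*sqrt(13 - 2*(-5)*(-3)))) = -7327*(-1/(86*sqrt(13 - 30))) = -7327*I*sqrt(17)/1462 = -431*I*sqrt(17)/86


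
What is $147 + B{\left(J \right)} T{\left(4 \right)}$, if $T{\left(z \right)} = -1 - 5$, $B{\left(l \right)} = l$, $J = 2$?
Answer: $135$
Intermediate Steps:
$T{\left(z \right)} = -6$ ($T{\left(z \right)} = -1 - 5 = -6$)
$147 + B{\left(J \right)} T{\left(4 \right)} = 147 + 2 \left(-6\right) = 147 - 12 = 135$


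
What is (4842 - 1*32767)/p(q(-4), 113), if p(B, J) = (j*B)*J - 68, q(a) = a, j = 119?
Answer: 27925/53856 ≈ 0.51851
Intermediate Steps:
p(B, J) = -68 + 119*B*J (p(B, J) = (119*B)*J - 68 = 119*B*J - 68 = -68 + 119*B*J)
(4842 - 1*32767)/p(q(-4), 113) = (4842 - 1*32767)/(-68 + 119*(-4)*113) = (4842 - 32767)/(-68 - 53788) = -27925/(-53856) = -27925*(-1/53856) = 27925/53856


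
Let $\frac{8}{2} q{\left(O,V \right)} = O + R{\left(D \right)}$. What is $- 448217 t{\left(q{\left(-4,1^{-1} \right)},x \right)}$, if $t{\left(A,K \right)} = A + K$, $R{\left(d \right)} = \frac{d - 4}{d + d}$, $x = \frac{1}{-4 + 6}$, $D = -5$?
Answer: $\frac{4930387}{40} \approx 1.2326 \cdot 10^{5}$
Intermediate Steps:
$x = \frac{1}{2} \approx 0.5$
$R{\left(d \right)} = \frac{-4 + d}{2 d}$
$q{\left(O,V \right)} = \frac{9}{40} + \frac{O}{4}$ ($q{\left(O,V \right)} = \frac{O + \frac{-4 - 5}{2 \left(-5\right)}}{4} = \frac{O + \frac{1}{2} \left(- \frac{1}{5}\right) \left(-9\right)}{4} = \frac{O + \frac{9}{10}}{4} = \frac{\frac{9}{10} + O}{4} = \frac{9}{40} + \frac{O}{4}$)
$- 448217 t{\left(q{\left(-4,1^{-1} \right)},x \right)} = - 448217 \left(\left(\frac{9}{40} + \frac{1}{4} \left(-4\right)\right) + \frac{1}{2}\right) = - 448217 \left(\left(\frac{9}{40} - 1\right) + \frac{1}{2}\right) = - 448217 \left(- \frac{31}{40} + \frac{1}{2}\right) = \left(-448217\right) \left(- \frac{11}{40}\right) = \frac{4930387}{40}$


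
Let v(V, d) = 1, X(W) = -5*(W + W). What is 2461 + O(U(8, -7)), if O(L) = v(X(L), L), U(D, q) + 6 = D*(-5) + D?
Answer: 2462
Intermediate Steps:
X(W) = -10*W
U(D, q) = -6 - 4*D (U(D, q) = -6 + (D*(-5) + D) = -6 + (-5*D + D) = -6 - 4*D)
O(L) = 1
2461 + O(U(8, -7)) = 2461 + 1 = 2462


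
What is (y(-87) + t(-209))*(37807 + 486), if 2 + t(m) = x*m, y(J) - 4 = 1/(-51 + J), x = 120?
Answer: -132523074145/138 ≈ -9.6031e+8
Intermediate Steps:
y(J) = 4 + 1/(-51 + J)
t(m) = -2 + 120*m
(y(-87) + t(-209))*(37807 + 486) = ((-203 + 4*(-87))/(-51 - 87) + (-2 + 120*(-209)))*(37807 + 486) = ((-203 - 348)/(-138) + (-2 - 25080))*38293 = (-1/138*(-551) - 25082)*38293 = (551/138 - 25082)*38293 = -3460765/138*38293 = -132523074145/138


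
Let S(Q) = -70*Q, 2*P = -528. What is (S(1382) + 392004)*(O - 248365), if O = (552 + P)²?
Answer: -48842866144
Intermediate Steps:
P = -264 (P = (½)*(-528) = -264)
O = 82944 (O = (552 - 264)² = 288² = 82944)
(S(1382) + 392004)*(O - 248365) = (-70*1382 + 392004)*(82944 - 248365) = (-96740 + 392004)*(-165421) = 295264*(-165421) = -48842866144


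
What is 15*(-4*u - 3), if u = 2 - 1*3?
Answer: 15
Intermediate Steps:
u = -1 (u = 2 - 3 = -1)
15*(-4*u - 3) = 15*(-4*(-1) - 3) = 15*(4 - 3) = 15*1 = 15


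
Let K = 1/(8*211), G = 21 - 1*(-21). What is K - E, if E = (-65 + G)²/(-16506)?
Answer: 454729/13931064 ≈ 0.032641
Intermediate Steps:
G = 42 (G = 21 + 21 = 42)
E = -529/16506 (E = (-65 + 42)²/(-16506) = (-23)²*(-1/16506) = 529*(-1/16506) = -529/16506 ≈ -0.032049)
K = 1/1688 ≈ 0.00059242
K - E = 1/1688 - 1*(-529/16506) = 1/1688 + 529/16506 = 454729/13931064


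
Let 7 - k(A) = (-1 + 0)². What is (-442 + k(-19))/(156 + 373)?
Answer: -436/529 ≈ -0.82420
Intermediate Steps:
k(A) = 6 (k(A) = 7 - (-1 + 0)² = 7 - 1*(-1)² = 7 - 1*1 = 7 - 1 = 6)
(-442 + k(-19))/(156 + 373) = (-442 + 6)/(156 + 373) = -436/529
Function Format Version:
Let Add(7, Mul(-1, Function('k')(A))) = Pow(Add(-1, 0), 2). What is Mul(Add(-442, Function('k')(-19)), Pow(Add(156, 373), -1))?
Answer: Rational(-436, 529) ≈ -0.82420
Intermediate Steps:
Function('k')(A) = 6 (Function('k')(A) = Add(7, Mul(-1, Pow(Add(-1, 0), 2))) = Add(7, Mul(-1, Pow(-1, 2))) = Add(7, Mul(-1, 1)) = Add(7, -1) = 6)
Mul(Add(-442, Function('k')(-19)), Pow(Add(156, 373), -1)) = Mul(Add(-442, 6), Pow(Add(156, 373), -1)) = Mul(-436, Pow(529, -1)) = Mul(-436, Rational(1, 529)) = Rational(-436, 529)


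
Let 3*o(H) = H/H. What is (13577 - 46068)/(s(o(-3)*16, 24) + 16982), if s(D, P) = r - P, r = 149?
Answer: -32491/17107 ≈ -1.8993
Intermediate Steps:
o(H) = ⅓ (o(H) = (H/H)/3 = (⅓)*1 = ⅓)
s(D, P) = 149 - P
(13577 - 46068)/(s(o(-3)*16, 24) + 16982) = (13577 - 46068)/((149 - 1*24) + 16982) = -32491/((149 - 24) + 16982) = -32491/(125 + 16982) = -32491/17107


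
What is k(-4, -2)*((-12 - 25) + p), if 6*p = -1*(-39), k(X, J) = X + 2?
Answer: 61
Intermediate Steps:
k(X, J) = 2 + X
p = 13/2 (p = (-1*(-39))/6 = (1/6)*39 = 13/2 ≈ 6.5000)
k(-4, -2)*((-12 - 25) + p) = (2 - 4)*((-12 - 25) + 13/2) = -2*(-37 + 13/2) = -2*(-61/2) = 61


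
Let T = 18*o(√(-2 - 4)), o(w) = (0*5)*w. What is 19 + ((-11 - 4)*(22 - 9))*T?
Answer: 19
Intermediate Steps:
o(w) = 0 (o(w) = 0*w = 0)
T = 0 (T = 18*0 = 0)
19 + ((-11 - 4)*(22 - 9))*T = 19 + ((-11 - 4)*(22 - 9))*0 = 19 - 15*13*0 = 19 - 195*0 = 19 + 0 = 19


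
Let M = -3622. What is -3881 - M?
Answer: -259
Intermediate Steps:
-3881 - M = -3881 - 1*(-3622) = -3881 + 3622 = -259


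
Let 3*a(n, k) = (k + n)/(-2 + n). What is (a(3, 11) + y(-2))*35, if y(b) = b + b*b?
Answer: 700/3 ≈ 233.33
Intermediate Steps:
y(b) = b + b²
a(n, k) = (k + n)/(3*(-2 + n)) (a(n, k) = ((k + n)/(-2 + n))/3 = (k + n)/(3*(-2 + n)))
(a(3, 11) + y(-2))*35 = ((11 + 3)/(3*(-2 + 3)) - 2*(1 - 2))*35 = ((⅓)*14/1 - 2*(-1))*35 = ((⅓)*1*14 + 2)*35 = (14/3 + 2)*35 = (20/3)*35 = 700/3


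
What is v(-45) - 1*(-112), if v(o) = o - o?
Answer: 112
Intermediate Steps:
v(o) = 0
v(-45) - 1*(-112) = 0 - 1*(-112) = 0 + 112 = 112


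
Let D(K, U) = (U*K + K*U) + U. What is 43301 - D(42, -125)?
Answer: 53926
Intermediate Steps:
D(K, U) = U + 2*K*U (D(K, U) = (K*U + K*U) + U = 2*K*U + U = U + 2*K*U)
43301 - D(42, -125) = 43301 - (-125)*(1 + 2*42) = 43301 - (-125)*(1 + 84) = 43301 - (-125)*85 = 43301 - 1*(-10625) = 43301 + 10625 = 53926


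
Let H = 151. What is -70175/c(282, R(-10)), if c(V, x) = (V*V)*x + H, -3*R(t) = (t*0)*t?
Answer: -70175/151 ≈ -464.73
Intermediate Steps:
R(t) = 0 (R(t) = -t*0*t/3 = -0*t = -⅓*0 = 0)
c(V, x) = 151 + x*V² (c(V, x) = (V*V)*x + 151 = V²*x + 151 = x*V² + 151 = 151 + x*V²)
-70175/c(282, R(-10)) = -70175/(151 + 0*282²) = -70175/(151 + 0*79524) = -70175/(151 + 0) = -70175/151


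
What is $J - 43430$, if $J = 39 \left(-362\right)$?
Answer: $-57548$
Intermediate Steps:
$J = -14118$
$J - 43430 = -14118 - 43430 = -57548$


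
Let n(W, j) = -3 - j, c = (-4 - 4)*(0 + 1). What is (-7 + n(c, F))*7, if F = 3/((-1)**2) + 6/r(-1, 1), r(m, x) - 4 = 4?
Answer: -385/4 ≈ -96.250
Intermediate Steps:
r(m, x) = 8 (r(m, x) = 4 + 4 = 8)
c = -8 (c = -8*1 = -8)
F = 15/4 (F = 3/((-1)**2) + 6/8 = 3/1 + 6*(1/8) = 3*1 + 3/4 = 3 + 3/4 = 15/4 ≈ 3.7500)
(-7 + n(c, F))*7 = (-7 + (-3 - 1*15/4))*7 = (-7 + (-3 - 15/4))*7 = (-7 - 27/4)*7 = -55/4*7 = -385/4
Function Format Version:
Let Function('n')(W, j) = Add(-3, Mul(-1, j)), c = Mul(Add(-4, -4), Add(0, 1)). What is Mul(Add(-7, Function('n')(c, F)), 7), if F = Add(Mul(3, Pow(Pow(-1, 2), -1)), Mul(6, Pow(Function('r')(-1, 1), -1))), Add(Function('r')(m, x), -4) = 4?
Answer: Rational(-385, 4) ≈ -96.250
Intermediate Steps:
Function('r')(m, x) = 8 (Function('r')(m, x) = Add(4, 4) = 8)
c = -8 (c = Mul(-8, 1) = -8)
F = Rational(15, 4) (F = Add(Mul(3, Pow(Pow(-1, 2), -1)), Mul(6, Pow(8, -1))) = Add(Mul(3, Pow(1, -1)), Mul(6, Rational(1, 8))) = Add(Mul(3, 1), Rational(3, 4)) = Add(3, Rational(3, 4)) = Rational(15, 4) ≈ 3.7500)
Mul(Add(-7, Function('n')(c, F)), 7) = Mul(Add(-7, Add(-3, Mul(-1, Rational(15, 4)))), 7) = Mul(Add(-7, Add(-3, Rational(-15, 4))), 7) = Mul(Add(-7, Rational(-27, 4)), 7) = Mul(Rational(-55, 4), 7) = Rational(-385, 4)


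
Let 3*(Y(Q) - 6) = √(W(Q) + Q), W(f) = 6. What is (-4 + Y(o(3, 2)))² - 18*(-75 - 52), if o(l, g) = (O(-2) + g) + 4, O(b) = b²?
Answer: 20674/9 ≈ 2297.1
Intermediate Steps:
o(l, g) = 8 + g (o(l, g) = ((-2)² + g) + 4 = (4 + g) + 4 = 8 + g)
Y(Q) = 6 + √(6 + Q)/3
(-4 + Y(o(3, 2)))² - 18*(-75 - 52) = (-4 + (6 + √(6 + (8 + 2))/3))² - 18*(-75 - 52) = (-4 + (6 + √(6 + 10)/3))² - 18*(-127) = (-4 + (6 + √16/3))² + 2286 = (-4 + (6 + (⅓)*4))² + 2286 = (-4 + (6 + 4/3))² + 2286 = (-4 + 22/3)² + 2286 = (10/3)² + 2286 = 100/9 + 2286 = 20674/9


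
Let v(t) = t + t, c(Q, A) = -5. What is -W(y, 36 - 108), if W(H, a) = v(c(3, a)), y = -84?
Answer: 10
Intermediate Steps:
v(t) = 2*t
W(H, a) = -10 (W(H, a) = 2*(-5) = -10)
-W(y, 36 - 108) = -1*(-10) = 10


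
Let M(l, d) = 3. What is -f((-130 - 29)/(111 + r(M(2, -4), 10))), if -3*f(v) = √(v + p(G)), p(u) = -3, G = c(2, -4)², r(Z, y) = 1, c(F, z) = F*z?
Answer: I*√385/28 ≈ 0.70076*I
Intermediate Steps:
G = 64 (G = (2*(-4))² = (-8)² = 64)
f(v) = -√(-3 + v)/3 (f(v) = -√(v - 3)/3 = -√(-3 + v)/3)
-f((-130 - 29)/(111 + r(M(2, -4), 10))) = -(-1)*√(-3 + (-130 - 29)/(111 + 1))/3 = -(-1)*√(-3 - 159/112)/3 = -(-1)*√(-495/112)/3 = -(-1)*3*I*√385/28/3 = -(-1)*I*√385/28 = I*√385/28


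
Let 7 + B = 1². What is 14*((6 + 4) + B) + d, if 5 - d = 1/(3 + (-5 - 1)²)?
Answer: 2378/39 ≈ 60.974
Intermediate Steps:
B = -6 (B = -7 + 1² = -7 + 1 = -6)
d = 194/39 (d = 5 - 1/(3 + (-5 - 1)²) = 5 - 1/(3 + (-6)²) = 5 - 1/(3 + 36) = 5 - 1/39 = 194/39 ≈ 4.9744)
14*((6 + 4) + B) + d = 14*((6 + 4) - 6) + 194/39 = 14*(10 - 6) + 194/39 = 14*4 + 194/39 = 56 + 194/39 = 2378/39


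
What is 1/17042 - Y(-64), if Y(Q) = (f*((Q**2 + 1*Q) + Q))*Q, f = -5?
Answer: -21639249919/17042 ≈ -1.2698e+6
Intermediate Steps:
Y(Q) = Q*(-10*Q - 5*Q**2) (Y(Q) = (-5*((Q**2 + 1*Q) + Q))*Q = (-5*((Q**2 + Q) + Q))*Q = (-5*((Q + Q**2) + Q))*Q = (-5*(Q**2 + 2*Q))*Q = (-10*Q - 5*Q**2)*Q = Q*(-10*Q - 5*Q**2))
1/17042 - Y(-64) = 1/17042 - 5*(-64)**2*(-2 - 1*(-64)) = 1/17042 - 5*4096*(-2 + 64) = 1/17042 - 5*4096*62 = 1/17042 - 1*1269760 = 1/17042 - 1269760 = -21639249919/17042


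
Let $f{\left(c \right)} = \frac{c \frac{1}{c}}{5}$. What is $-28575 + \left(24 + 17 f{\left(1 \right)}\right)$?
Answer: $- \frac{142738}{5} \approx -28548.0$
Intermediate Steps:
$f{\left(c \right)} = \frac{1}{5}$ ($f{\left(c \right)} = 1 \cdot \frac{1}{5} = \frac{1}{5}$)
$-28575 + \left(24 + 17 f{\left(1 \right)}\right) = -28575 + \left(24 + 17 \cdot \frac{1}{5}\right) = -28575 + \left(24 + \frac{17}{5}\right) = -28575 + \frac{137}{5} = - \frac{142738}{5}$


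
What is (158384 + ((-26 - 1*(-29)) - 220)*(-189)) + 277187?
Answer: 476584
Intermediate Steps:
(158384 + ((-26 - 1*(-29)) - 220)*(-189)) + 277187 = (158384 + ((-26 + 29) - 220)*(-189)) + 277187 = (158384 + (3 - 220)*(-189)) + 277187 = (158384 - 217*(-189)) + 277187 = (158384 + 41013) + 277187 = 199397 + 277187 = 476584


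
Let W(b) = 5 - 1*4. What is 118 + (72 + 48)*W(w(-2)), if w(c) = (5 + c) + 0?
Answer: 238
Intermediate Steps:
w(c) = 5 + c
W(b) = 1 (W(b) = 5 - 4 = 1)
118 + (72 + 48)*W(w(-2)) = 118 + (72 + 48)*1 = 118 + 120*1 = 118 + 120 = 238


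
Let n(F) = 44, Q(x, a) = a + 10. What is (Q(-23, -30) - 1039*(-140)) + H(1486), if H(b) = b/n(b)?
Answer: 3200423/22 ≈ 1.4547e+5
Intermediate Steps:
Q(x, a) = 10 + a
H(b) = b/44
(Q(-23, -30) - 1039*(-140)) + H(1486) = ((10 - 30) - 1039*(-140)) + (1/44)*1486 = (-20 + 145460) + 743/22 = 145440 + 743/22 = 3200423/22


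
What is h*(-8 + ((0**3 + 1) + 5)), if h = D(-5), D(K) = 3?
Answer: -6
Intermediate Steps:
h = 3
h*(-8 + ((0**3 + 1) + 5)) = 3*(-8 + ((0**3 + 1) + 5)) = 3*(-8 + ((0 + 1) + 5)) = 3*(-8 + (1 + 5)) = 3*(-8 + 6) = 3*(-2) = -6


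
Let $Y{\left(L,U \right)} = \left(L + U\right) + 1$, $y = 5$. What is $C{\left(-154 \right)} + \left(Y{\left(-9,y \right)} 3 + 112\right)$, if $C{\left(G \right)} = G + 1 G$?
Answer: $-205$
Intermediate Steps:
$Y{\left(L,U \right)} = 1 + L + U$
$C{\left(G \right)} = 2 G$ ($C{\left(G \right)} = G + G = 2 G$)
$C{\left(-154 \right)} + \left(Y{\left(-9,y \right)} 3 + 112\right) = 2 \left(-154\right) + \left(\left(1 - 9 + 5\right) 3 + 112\right) = -308 + \left(\left(-3\right) 3 + 112\right) = -308 + \left(-9 + 112\right) = -308 + 103 = -205$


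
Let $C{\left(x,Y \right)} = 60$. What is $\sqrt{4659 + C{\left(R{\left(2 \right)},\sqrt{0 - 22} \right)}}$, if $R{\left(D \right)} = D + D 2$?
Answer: $11 \sqrt{39} \approx 68.695$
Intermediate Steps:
$R{\left(D \right)} = 3 D$ ($R{\left(D \right)} = D + 2 D = 3 D$)
$\sqrt{4659 + C{\left(R{\left(2 \right)},\sqrt{0 - 22} \right)}} = \sqrt{4659 + 60} = \sqrt{4719} = 11 \sqrt{39}$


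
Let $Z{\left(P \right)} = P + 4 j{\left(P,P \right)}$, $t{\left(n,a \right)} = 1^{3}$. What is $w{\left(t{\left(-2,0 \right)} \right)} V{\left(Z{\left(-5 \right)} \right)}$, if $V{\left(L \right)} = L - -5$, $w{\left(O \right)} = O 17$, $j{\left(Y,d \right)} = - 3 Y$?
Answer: $1020$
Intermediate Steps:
$t{\left(n,a \right)} = 1$
$w{\left(O \right)} = 17 O$
$Z{\left(P \right)} = - 11 P$ ($Z{\left(P \right)} = P + 4 \left(- 3 P\right) = P - 12 P = - 11 P$)
$V{\left(L \right)} = 5 + L$ ($V{\left(L \right)} = L + 5 = 5 + L$)
$w{\left(t{\left(-2,0 \right)} \right)} V{\left(Z{\left(-5 \right)} \right)} = 17 \cdot 1 \left(5 - -55\right) = 17 \left(5 + 55\right) = 17 \cdot 60 = 1020$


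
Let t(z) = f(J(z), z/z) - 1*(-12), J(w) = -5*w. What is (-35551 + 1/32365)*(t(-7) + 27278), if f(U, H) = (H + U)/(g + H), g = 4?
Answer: -157041899047404/161825 ≈ -9.7044e+8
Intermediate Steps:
f(U, H) = (H + U)/(4 + H)
t(z) = 61/5 - z (t(z) = (z/z - 5*z)/(4 + z/z) - 1*(-12) = (1 - 5*z)/(4 + 1) + 12 = (1 - 5*z)/5 + 12 = (1/5 - z) + 12 = 61/5 - z)
(-35551 + 1/32365)*(t(-7) + 27278) = (-35551 + 1/32365)*((61/5 - 1*(-7)) + 27278) = (-35551 + 1/32365)*((61/5 + 7) + 27278) = -1150608114*(96/5 + 27278)/32365 = -1150608114/32365*136486/5 = -157041899047404/161825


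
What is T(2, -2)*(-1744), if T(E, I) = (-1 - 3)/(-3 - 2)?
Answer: -6976/5 ≈ -1395.2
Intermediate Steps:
T(E, I) = 4/5 (T(E, I) = -4/(-5) = -4*(-1/5) = 4/5)
T(2, -2)*(-1744) = (4/5)*(-1744) = -6976/5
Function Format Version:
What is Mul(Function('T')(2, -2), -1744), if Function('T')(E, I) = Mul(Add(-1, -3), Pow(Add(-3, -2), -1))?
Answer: Rational(-6976, 5) ≈ -1395.2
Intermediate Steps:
Function('T')(E, I) = Rational(4, 5) (Function('T')(E, I) = Mul(-4, Pow(-5, -1)) = Mul(-4, Rational(-1, 5)) = Rational(4, 5))
Mul(Function('T')(2, -2), -1744) = Mul(Rational(4, 5), -1744) = Rational(-6976, 5)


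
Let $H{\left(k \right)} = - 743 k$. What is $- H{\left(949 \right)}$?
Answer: $705107$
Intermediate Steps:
$- H{\left(949 \right)} = - \left(-743\right) 949 = \left(-1\right) \left(-705107\right) = 705107$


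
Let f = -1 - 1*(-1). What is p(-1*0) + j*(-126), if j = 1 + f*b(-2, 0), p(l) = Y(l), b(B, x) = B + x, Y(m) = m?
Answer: -126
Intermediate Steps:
p(l) = l
f = 0 (f = -1 + 1 = 0)
j = 1 (j = 1 + 0*(-2 + 0) = 1 + 0*(-2) = 1 + 0 = 1)
p(-1*0) + j*(-126) = -1*0 + 1*(-126) = 0 - 126 = -126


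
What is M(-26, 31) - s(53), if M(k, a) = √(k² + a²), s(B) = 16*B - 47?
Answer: -801 + √1637 ≈ -760.54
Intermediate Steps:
s(B) = -47 + 16*B
M(k, a) = √(a² + k²)
M(-26, 31) - s(53) = √(31² + (-26)²) - (-47 + 16*53) = √(961 + 676) - (-47 + 848) = √1637 - 1*801 = √1637 - 801 = -801 + √1637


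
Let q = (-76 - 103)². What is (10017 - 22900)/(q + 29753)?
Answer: -12883/61794 ≈ -0.20848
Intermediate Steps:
q = 32041 (q = (-179)² = 32041)
(10017 - 22900)/(q + 29753) = (10017 - 22900)/(32041 + 29753) = -12883/61794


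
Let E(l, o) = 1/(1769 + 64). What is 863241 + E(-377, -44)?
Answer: 1582320754/1833 ≈ 8.6324e+5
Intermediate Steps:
E(l, o) = 1/1833
863241 + E(-377, -44) = 863241 + 1/1833 = 1582320754/1833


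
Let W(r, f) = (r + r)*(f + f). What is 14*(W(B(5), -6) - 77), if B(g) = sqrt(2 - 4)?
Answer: -1078 - 336*I*sqrt(2) ≈ -1078.0 - 475.18*I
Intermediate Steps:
B(g) = I*sqrt(2) (B(g) = sqrt(-2) = I*sqrt(2))
W(r, f) = 4*f*r (W(r, f) = (2*r)*(2*f) = 4*f*r)
14*(W(B(5), -6) - 77) = 14*(4*(-6)*(I*sqrt(2)) - 77) = 14*(-24*I*sqrt(2) - 77) = 14*(-77 - 24*I*sqrt(2)) = -1078 - 336*I*sqrt(2)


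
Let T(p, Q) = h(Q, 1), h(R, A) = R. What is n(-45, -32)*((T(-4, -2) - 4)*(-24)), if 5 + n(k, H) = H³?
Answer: -4719312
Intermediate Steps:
T(p, Q) = Q
n(k, H) = -5 + H³
n(-45, -32)*((T(-4, -2) - 4)*(-24)) = (-5 + (-32)³)*((-2 - 4)*(-24)) = (-5 - 32768)*(-6*(-24)) = -32773*144 = -4719312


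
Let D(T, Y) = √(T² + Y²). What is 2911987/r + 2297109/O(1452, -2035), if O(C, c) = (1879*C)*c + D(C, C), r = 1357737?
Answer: 1873012642146130721179/873475477896337815444 - 765703*√2/7076650527207932 ≈ 2.1443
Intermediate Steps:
O(C, c) = √2*√(C²) + 1879*C*c (O(C, c) = (1879*C)*c + √(C² + C²) = 1879*C*c + √(2*C²) = 1879*C*c + √2*√(C²) = √2*√(C²) + 1879*C*c)
2911987/r + 2297109/O(1452, -2035) = 2911987/1357737 + 2297109/(√2*√(1452²) + 1879*1452*(-2035)) = 2911987*(1/1357737) + 2297109/(√2*√2108304 - 5552106780) = 2911987/1357737 + 2297109/(√2*1452 - 5552106780) = 2911987/1357737 + 2297109/(1452*√2 - 5552106780) = 2911987/1357737 + 2297109/(-5552106780 + 1452*√2)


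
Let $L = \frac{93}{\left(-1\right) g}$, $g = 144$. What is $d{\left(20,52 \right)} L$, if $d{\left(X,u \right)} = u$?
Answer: $- \frac{403}{12} \approx -33.583$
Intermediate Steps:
$L = - \frac{31}{48}$ ($L = \frac{93}{\left(-1\right) 144} = \frac{93}{-144} = 93 \left(- \frac{1}{144}\right) = - \frac{31}{48} \approx -0.64583$)
$d{\left(20,52 \right)} L = 52 \left(- \frac{31}{48}\right) = - \frac{403}{12}$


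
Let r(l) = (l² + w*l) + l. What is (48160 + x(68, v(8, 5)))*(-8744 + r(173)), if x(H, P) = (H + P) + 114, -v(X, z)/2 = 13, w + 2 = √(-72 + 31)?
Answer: 1015215792 + 8358668*I*√41 ≈ 1.0152e+9 + 5.3522e+7*I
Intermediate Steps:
w = -2 + I*√41 (w = -2 + √(-72 + 31) = -2 + √(-41) = -2 + I*√41 ≈ -2.0 + 6.4031*I)
v(X, z) = -26 (v(X, z) = -2*13 = -26)
x(H, P) = 114 + H + P
r(l) = l + l² + l*(-2 + I*√41) (r(l) = (l² + (-2 + I*√41)*l) + l = (l² + l*(-2 + I*√41)) + l = l + l² + l*(-2 + I*√41))
(48160 + x(68, v(8, 5)))*(-8744 + r(173)) = (48160 + (114 + 68 - 26))*(-8744 + 173*(-1 + 173 + I*√41)) = (48160 + 156)*(-8744 + 173*(172 + I*√41)) = 48316*(-8744 + (29756 + 173*I*√41)) = 48316*(21012 + 173*I*√41) = 1015215792 + 8358668*I*√41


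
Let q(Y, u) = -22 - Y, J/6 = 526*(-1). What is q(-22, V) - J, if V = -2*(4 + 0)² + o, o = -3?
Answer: 3156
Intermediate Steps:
J = -3156 (J = 6*(526*(-1)) = 6*(-526) = -3156)
V = -35 (V = -2*(4 + 0)² - 3 = -2*4² - 3 = -2*16 - 3 = -32 - 3 = -35)
q(-22, V) - J = (-22 - 1*(-22)) - 1*(-3156) = (-22 + 22) + 3156 = 0 + 3156 = 3156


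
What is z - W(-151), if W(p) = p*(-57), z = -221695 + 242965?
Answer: 12663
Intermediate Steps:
z = 21270
W(p) = -57*p
z - W(-151) = 21270 - (-57)*(-151) = 21270 - 1*8607 = 21270 - 8607 = 12663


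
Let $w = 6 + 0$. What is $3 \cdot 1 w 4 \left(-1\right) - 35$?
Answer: $-107$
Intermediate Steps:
$w = 6$
$3 \cdot 1 w 4 \left(-1\right) - 35 = 3 \cdot 1 \cdot 6 \cdot 4 \left(-1\right) - 35 = 3 \cdot 6 \left(-4\right) - 35 = 18 \left(-4\right) - 35 = -72 - 35 = -107$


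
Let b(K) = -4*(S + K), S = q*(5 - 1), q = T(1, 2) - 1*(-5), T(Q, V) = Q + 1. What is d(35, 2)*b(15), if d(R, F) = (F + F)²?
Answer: -2752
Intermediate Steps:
T(Q, V) = 1 + Q
d(R, F) = 4*F² (d(R, F) = (2*F)² = 4*F²)
q = 7 (q = (1 + 1) - 1*(-5) = 2 + 5 = 7)
S = 28 (S = 7*(5 - 1) = 7*4 = 28)
b(K) = -112 - 4*K (b(K) = -4*(28 + K) = -112 - 4*K)
d(35, 2)*b(15) = (4*2²)*(-112 - 4*15) = (4*4)*(-112 - 60) = 16*(-172) = -2752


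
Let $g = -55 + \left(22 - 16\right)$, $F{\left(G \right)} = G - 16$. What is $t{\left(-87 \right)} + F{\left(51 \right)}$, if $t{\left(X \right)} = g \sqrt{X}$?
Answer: $35 - 49 i \sqrt{87} \approx 35.0 - 457.04 i$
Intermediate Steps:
$F{\left(G \right)} = -16 + G$
$g = -49$ ($g = -55 + 6 = -49$)
$t{\left(X \right)} = - 49 \sqrt{X}$
$t{\left(-87 \right)} + F{\left(51 \right)} = - 49 \sqrt{-87} + \left(-16 + 51\right) = - 49 i \sqrt{87} + 35 = 35 - 49 i \sqrt{87}$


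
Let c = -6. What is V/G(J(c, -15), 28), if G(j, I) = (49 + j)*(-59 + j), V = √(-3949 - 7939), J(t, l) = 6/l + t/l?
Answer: -4*I*√743/2891 ≈ -0.037714*I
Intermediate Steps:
V = 4*I*√743 (V = √(-11888) = 4*I*√743 ≈ 109.03*I)
G(j, I) = (-59 + j)*(49 + j)
V/G(J(c, -15), 28) = (4*I*√743)/(-2891 + ((6 - 6)/(-15))² - 10*(6 - 6)/(-15)) = (4*I*√743)/(-2891 + (-1/15*0)² - (-2)*0/3) = (4*I*√743)/(-2891 + 0² - 10*0) = (4*I*√743)/(-2891 + 0 + 0) = (4*I*√743)/(-2891) = (4*I*√743)*(-1/2891) = -4*I*√743/2891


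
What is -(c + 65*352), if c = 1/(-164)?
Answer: -3752319/164 ≈ -22880.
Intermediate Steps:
c = -1/164 ≈ -0.0060976
-(c + 65*352) = -(-1/164 + 65*352) = -(-1/164 + 22880) = -1*3752319/164 = -3752319/164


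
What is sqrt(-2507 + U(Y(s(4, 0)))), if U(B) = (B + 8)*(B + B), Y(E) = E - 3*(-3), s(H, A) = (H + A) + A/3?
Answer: I*sqrt(1961) ≈ 44.283*I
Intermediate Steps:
s(H, A) = H + 4*A/3 (s(H, A) = (A + H) + A*(1/3) = (A + H) + A/3 = H + 4*A/3)
Y(E) = 9 + E (Y(E) = E + 9 = 9 + E)
U(B) = 2*B*(8 + B) (U(B) = (8 + B)*(2*B) = 2*B*(8 + B))
sqrt(-2507 + U(Y(s(4, 0)))) = sqrt(-2507 + 2*(9 + (4 + (4/3)*0))*(8 + (9 + (4 + (4/3)*0)))) = sqrt(-2507 + 2*(9 + (4 + 0))*(8 + (9 + (4 + 0)))) = sqrt(-2507 + 2*(9 + 4)*(8 + (9 + 4))) = sqrt(-2507 + 2*13*(8 + 13)) = sqrt(-2507 + 2*13*21) = sqrt(-2507 + 546) = sqrt(-1961) = I*sqrt(1961)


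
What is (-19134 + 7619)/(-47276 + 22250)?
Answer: 11515/25026 ≈ 0.46012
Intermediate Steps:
(-19134 + 7619)/(-47276 + 22250) = -11515/(-25026) = -11515*(-1/25026) = 11515/25026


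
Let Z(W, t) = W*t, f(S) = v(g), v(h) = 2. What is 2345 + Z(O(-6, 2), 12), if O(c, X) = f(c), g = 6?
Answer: 2369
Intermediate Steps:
f(S) = 2
O(c, X) = 2
2345 + Z(O(-6, 2), 12) = 2345 + 2*12 = 2345 + 24 = 2369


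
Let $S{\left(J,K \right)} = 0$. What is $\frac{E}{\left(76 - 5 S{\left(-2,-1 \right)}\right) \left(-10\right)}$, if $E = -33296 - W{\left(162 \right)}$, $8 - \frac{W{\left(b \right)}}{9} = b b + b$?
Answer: $- \frac{102143}{380} \approx -268.8$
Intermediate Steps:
$W{\left(b \right)} = 72 - 9 b - 9 b^{2}$ ($W{\left(b \right)} = 72 - 9 \left(b b + b\right) = 72 - 9 \left(b^{2} + b\right) = 72 - 9 \left(b + b^{2}\right) = 72 - \left(9 b + 9 b^{2}\right) = 72 - 9 b - 9 b^{2}$)
$E = 204286$ ($E = -33296 - \left(72 - 1458 - 9 \cdot 162^{2}\right) = -33296 - \left(72 - 1458 - 236196\right) = -33296 - -237582 = -33296 + 237582 = 204286$)
$\frac{E}{\left(76 - 5 S{\left(-2,-1 \right)}\right) \left(-10\right)} = \frac{204286}{\left(76 - 0\right) \left(-10\right)} = \frac{204286}{\left(76 + 0\right) \left(-10\right)} = \frac{204286}{76 \left(-10\right)} = \frac{204286}{-760} = 204286 \left(- \frac{1}{760}\right) = - \frac{102143}{380}$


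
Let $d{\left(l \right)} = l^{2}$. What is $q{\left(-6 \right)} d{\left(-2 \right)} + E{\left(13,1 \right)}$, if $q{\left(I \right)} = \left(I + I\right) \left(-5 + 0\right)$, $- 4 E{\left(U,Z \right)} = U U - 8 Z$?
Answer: $\frac{799}{4} \approx 199.75$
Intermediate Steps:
$E{\left(U,Z \right)} = 2 Z - \frac{U^{2}}{4}$ ($E{\left(U,Z \right)} = - \frac{U U - 8 Z}{4} = - \frac{U^{2} - 8 Z}{4} = 2 Z - \frac{U^{2}}{4}$)
$q{\left(I \right)} = - 10 I$ ($q{\left(I \right)} = 2 I \left(-5\right) = - 10 I$)
$q{\left(-6 \right)} d{\left(-2 \right)} + E{\left(13,1 \right)} = \left(-10\right) \left(-6\right) \left(-2\right)^{2} + \left(2 \cdot 1 - \frac{13^{2}}{4}\right) = 60 \cdot 4 + \left(2 - \frac{169}{4}\right) = 240 + \left(2 - \frac{169}{4}\right) = 240 - \frac{161}{4} = \frac{799}{4}$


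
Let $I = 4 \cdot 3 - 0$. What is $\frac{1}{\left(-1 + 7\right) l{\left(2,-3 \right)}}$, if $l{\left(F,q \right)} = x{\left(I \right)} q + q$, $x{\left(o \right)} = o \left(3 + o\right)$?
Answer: $- \frac{1}{3258} \approx -0.00030694$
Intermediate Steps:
$I = 12$ ($I = 12 + 0 = 12$)
$l{\left(F,q \right)} = 181 q$ ($l{\left(F,q \right)} = 12 \left(3 + 12\right) q + q = 12 \cdot 15 q + q = 180 q + q = 181 q$)
$\frac{1}{\left(-1 + 7\right) l{\left(2,-3 \right)}} = \frac{1}{\left(-1 + 7\right) 181 \left(-3\right)} = \frac{1}{6 \left(-543\right)} = \frac{1}{-3258} = - \frac{1}{3258}$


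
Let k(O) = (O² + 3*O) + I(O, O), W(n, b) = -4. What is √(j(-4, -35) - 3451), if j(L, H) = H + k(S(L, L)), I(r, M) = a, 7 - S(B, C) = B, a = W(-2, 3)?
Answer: 2*I*√834 ≈ 57.758*I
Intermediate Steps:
a = -4
S(B, C) = 7 - B
I(r, M) = -4
k(O) = -4 + O² + 3*O (k(O) = (O² + 3*O) - 4 = -4 + O² + 3*O)
j(L, H) = 17 + H + (7 - L)² - 3*L (j(L, H) = H + (-4 + (7 - L)² + 3*(7 - L)) = H + (-4 + (7 - L)² + (21 - 3*L)) = H + (17 + (7 - L)² - 3*L) = 17 + H + (7 - L)² - 3*L)
√(j(-4, -35) - 3451) = √((66 - 35 + (-4)² - 17*(-4)) - 3451) = √((66 - 35 + 16 + 68) - 3451) = √(115 - 3451) = √(-3336) = 2*I*√834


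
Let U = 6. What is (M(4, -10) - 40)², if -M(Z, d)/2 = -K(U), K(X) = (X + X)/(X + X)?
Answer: 1444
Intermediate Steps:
K(X) = 1 (K(X) = (2*X)/((2*X)) = (2*X)*(1/(2*X)) = 1)
M(Z, d) = 2 (M(Z, d) = -(-2) = -2*(-1) = 2)
(M(4, -10) - 40)² = (2 - 40)² = (-38)² = 1444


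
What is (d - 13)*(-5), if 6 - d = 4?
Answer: 55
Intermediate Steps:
d = 2 (d = 6 - 1*4 = 6 - 4 = 2)
(d - 13)*(-5) = (2 - 13)*(-5) = -11*(-5) = 55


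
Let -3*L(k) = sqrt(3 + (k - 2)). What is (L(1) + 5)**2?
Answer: (15 - sqrt(2))**2/9 ≈ 20.508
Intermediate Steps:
L(k) = -sqrt(1 + k)/3 (L(k) = -sqrt(3 + (k - 2))/3 = -sqrt(3 + (-2 + k))/3 = -sqrt(1 + k)/3)
(L(1) + 5)**2 = (-sqrt(1 + 1)/3 + 5)**2 = (-sqrt(2)/3 + 5)**2 = (5 - sqrt(2)/3)**2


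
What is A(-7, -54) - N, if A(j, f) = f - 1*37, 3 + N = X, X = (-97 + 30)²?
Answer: -4577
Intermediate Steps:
X = 4489 (X = (-67)² = 4489)
N = 4486 (N = -3 + 4489 = 4486)
A(j, f) = -37 + f (A(j, f) = f - 37 = -37 + f)
A(-7, -54) - N = (-37 - 54) - 1*4486 = -91 - 4486 = -4577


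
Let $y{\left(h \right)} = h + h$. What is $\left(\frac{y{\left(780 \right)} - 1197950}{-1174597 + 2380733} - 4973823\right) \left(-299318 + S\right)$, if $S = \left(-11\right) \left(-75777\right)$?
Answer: $- \frac{1602448780428865411}{603068} \approx -2.6572 \cdot 10^{12}$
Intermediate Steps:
$y{\left(h \right)} = 2 h$
$S = 833547$
$\left(\frac{y{\left(780 \right)} - 1197950}{-1174597 + 2380733} - 4973823\right) \left(-299318 + S\right) = \left(\frac{2 \cdot 780 - 1197950}{-1174597 + 2380733} - 4973823\right) \left(-299318 + 833547\right) = \left(\frac{1560 - 1197950}{1206136} - 4973823\right) 534229 = \left(\left(-1196390\right) \frac{1}{1206136} - 4973823\right) 534229 = \left(- \frac{598195}{603068} - 4973823\right) 534229 = \left(- \frac{2999554087159}{603068}\right) 534229 = - \frac{1602448780428865411}{603068}$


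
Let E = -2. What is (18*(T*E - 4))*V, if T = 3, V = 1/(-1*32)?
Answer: 45/8 ≈ 5.6250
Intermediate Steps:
V = -1/32 (V = 1/(-32) = -1/32 ≈ -0.031250)
(18*(T*E - 4))*V = (18*(3*(-2) - 4))*(-1/32) = (18*(-6 - 4))*(-1/32) = (18*(-10))*(-1/32) = -180*(-1/32) = 45/8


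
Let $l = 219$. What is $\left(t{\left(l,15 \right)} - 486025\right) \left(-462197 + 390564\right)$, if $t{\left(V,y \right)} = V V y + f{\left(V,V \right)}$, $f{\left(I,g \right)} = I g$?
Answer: $-20154016183$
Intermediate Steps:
$t{\left(V,y \right)} = V^{2} + y V^{2}$ ($t{\left(V,y \right)} = V V y + V V = V^{2} y + V^{2} = y V^{2} + V^{2} = V^{2} + y V^{2}$)
$\left(t{\left(l,15 \right)} - 486025\right) \left(-462197 + 390564\right) = \left(219^{2} \left(1 + 15\right) - 486025\right) \left(-462197 + 390564\right) = \left(47961 \cdot 16 - 486025\right) \left(-71633\right) = \left(767376 - 486025\right) \left(-71633\right) = 281351 \left(-71633\right) = -20154016183$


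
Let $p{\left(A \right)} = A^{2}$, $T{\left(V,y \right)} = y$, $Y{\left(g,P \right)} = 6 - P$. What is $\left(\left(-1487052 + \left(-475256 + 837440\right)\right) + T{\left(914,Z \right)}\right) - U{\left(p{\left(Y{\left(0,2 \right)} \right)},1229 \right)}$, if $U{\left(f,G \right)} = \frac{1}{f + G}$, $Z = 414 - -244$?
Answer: $- \frac{1399641451}{1245} \approx -1.1242 \cdot 10^{6}$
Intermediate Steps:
$Z = 658$ ($Z = 414 + 244 = 658$)
$U{\left(f,G \right)} = \frac{1}{G + f}$
$\left(\left(-1487052 + \left(-475256 + 837440\right)\right) + T{\left(914,Z \right)}\right) - U{\left(p{\left(Y{\left(0,2 \right)} \right)},1229 \right)} = \left(\left(-1487052 + \left(-475256 + 837440\right)\right) + 658\right) - \frac{1}{1229 + \left(6 - 2\right)^{2}} = \left(\left(-1487052 + 362184\right) + 658\right) - \frac{1}{1229 + \left(6 - 2\right)^{2}} = \left(-1124868 + 658\right) - \frac{1}{1229 + 4^{2}} = -1124210 - \frac{1}{1229 + 16} = -1124210 - \frac{1}{1245} = - \frac{1399641451}{1245}$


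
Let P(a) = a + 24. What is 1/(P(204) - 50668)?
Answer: -1/50440 ≈ -1.9826e-5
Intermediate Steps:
P(a) = 24 + a
1/(P(204) - 50668) = 1/((24 + 204) - 50668) = 1/(228 - 50668) = 1/(-50440) = -1/50440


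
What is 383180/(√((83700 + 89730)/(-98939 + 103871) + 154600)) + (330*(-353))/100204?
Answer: -58245/50102 + 4508*√11609389590/498471 ≈ 973.26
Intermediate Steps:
383180/(√((83700 + 89730)/(-98939 + 103871) + 154600)) + (330*(-353))/100204 = 383180/(√(173430/4932 + 154600)) - 116490*1/100204 = 383180/(√(173430*(1/4932) + 154600)) - 58245/50102 = 383180/(√(9635/274 + 154600)) - 58245/50102 = 383180/(√(42370035/274)) - 58245/50102 = 383180/((√11609389590/274)) - 58245/50102 = 383180*(√11609389590/42370035) - 58245/50102 = 4508*√11609389590/498471 - 58245/50102 = -58245/50102 + 4508*√11609389590/498471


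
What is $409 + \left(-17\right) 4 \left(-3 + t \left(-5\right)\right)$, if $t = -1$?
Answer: $273$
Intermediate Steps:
$409 + \left(-17\right) 4 \left(-3 + t \left(-5\right)\right) = 409 + \left(-17\right) 4 \left(-3 - -5\right) = 409 - 68 \left(-3 + 5\right) = 409 - 136 = 273$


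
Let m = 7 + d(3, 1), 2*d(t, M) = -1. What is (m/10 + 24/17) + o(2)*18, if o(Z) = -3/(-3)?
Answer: 6821/340 ≈ 20.062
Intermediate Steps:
d(t, M) = -1/2 (d(t, M) = (1/2)*(-1) = -1/2)
o(Z) = 1 (o(Z) = -3*(-1/3) = 1)
m = 13/2 (m = 7 - 1/2 = 13/2 ≈ 6.5000)
(m/10 + 24/17) + o(2)*18 = ((13/2)/10 + 24/17) + 1*18 = ((13/2)*(1/10) + 24*(1/17)) + 18 = (13/20 + 24/17) + 18 = 701/340 + 18 = 6821/340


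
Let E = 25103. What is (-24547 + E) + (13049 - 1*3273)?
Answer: 10332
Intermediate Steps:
(-24547 + E) + (13049 - 1*3273) = (-24547 + 25103) + (13049 - 1*3273) = 556 + (13049 - 3273) = 556 + 9776 = 10332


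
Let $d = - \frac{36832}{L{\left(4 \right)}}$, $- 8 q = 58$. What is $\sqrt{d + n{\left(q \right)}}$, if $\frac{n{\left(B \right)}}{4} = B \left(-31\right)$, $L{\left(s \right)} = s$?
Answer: $i \sqrt{8309} \approx 91.154 i$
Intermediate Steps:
$q = - \frac{29}{4}$ ($q = \left(- \frac{1}{8}\right) 58 = - \frac{29}{4} \approx -7.25$)
$n{\left(B \right)} = - 124 B$ ($n{\left(B \right)} = 4 B \left(-31\right) = 4 \left(- 31 B\right) = - 124 B$)
$d = -9208$ ($d = - \frac{36832}{4} = \left(-36832\right) \frac{1}{4} = -9208$)
$\sqrt{d + n{\left(q \right)}} = \sqrt{-9208 - -899} = \sqrt{-9208 + 899} = \sqrt{-8309} = i \sqrt{8309}$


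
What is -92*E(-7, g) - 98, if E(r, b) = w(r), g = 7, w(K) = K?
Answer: 546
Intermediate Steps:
E(r, b) = r
-92*E(-7, g) - 98 = -92*(-7) - 98 = 644 - 98 = 546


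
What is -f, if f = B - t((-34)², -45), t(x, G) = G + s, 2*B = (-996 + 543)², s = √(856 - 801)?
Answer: -205299/2 + √55 ≈ -1.0264e+5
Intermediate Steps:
s = √55 ≈ 7.4162
B = 205209/2 (B = (-996 + 543)²/2 = (½)*(-453)² = (½)*205209 = 205209/2 ≈ 1.0260e+5)
t(x, G) = G + √55
f = 205299/2 - √55 (f = 205209/2 - (-45 + √55) = 205209/2 + (45 - √55) = 205299/2 - √55 ≈ 1.0264e+5)
-f = -(205299/2 - √55) = -205299/2 + √55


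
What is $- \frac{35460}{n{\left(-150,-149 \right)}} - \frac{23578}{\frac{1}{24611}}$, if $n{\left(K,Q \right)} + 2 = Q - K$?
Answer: $-580242698$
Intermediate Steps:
$n{\left(K,Q \right)} = -2 + Q - K$ ($n{\left(K,Q \right)} = -2 - \left(K - Q\right) = -2 + Q - K$)
$- \frac{35460}{n{\left(-150,-149 \right)}} - \frac{23578}{\frac{1}{24611}} = - \frac{35460}{-2 - 149 - -150} - \frac{23578}{\frac{1}{24611}} = - \frac{35460}{-2 - 149 + 150} - 23578 \frac{1}{\frac{1}{24611}} = - \frac{35460}{-1} - 580278158 = \left(-35460\right) \left(-1\right) - 580278158 = 35460 - 580278158 = -580242698$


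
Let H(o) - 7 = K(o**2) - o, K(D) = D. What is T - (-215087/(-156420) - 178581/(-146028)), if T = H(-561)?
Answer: 300069888886091/951737490 ≈ 3.1529e+5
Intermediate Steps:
H(o) = 7 + o**2 - o (H(o) = 7 + (o**2 - o) = 7 + o**2 - o)
T = 315289 (T = 7 + (-561)**2 - 1*(-561) = 7 + 314721 + 561 = 315289)
T - (-215087/(-156420) - 178581/(-146028)) = 315289 - (-215087/(-156420) - 178581/(-146028)) = 315289 - (-215087*(-1/156420) - 178581*(-1/146028)) = 315289 - (215087/156420 + 59527/48676) = 315289 - 1*2472598519/951737490 = 315289 - 2472598519/951737490 = 300069888886091/951737490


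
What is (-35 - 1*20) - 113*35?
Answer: -4010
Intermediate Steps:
(-35 - 1*20) - 113*35 = (-35 - 20) - 3955 = -55 - 3955 = -4010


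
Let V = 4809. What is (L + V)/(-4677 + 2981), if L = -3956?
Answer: -853/1696 ≈ -0.50295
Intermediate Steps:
(L + V)/(-4677 + 2981) = (-3956 + 4809)/(-4677 + 2981) = 853/(-1696) = 853*(-1/1696) = -853/1696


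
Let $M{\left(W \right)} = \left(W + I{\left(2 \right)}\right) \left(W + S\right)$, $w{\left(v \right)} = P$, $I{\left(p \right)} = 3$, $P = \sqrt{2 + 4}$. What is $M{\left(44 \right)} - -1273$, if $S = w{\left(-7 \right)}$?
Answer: $3341 + 47 \sqrt{6} \approx 3456.1$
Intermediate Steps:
$P = \sqrt{6} \approx 2.4495$
$w{\left(v \right)} = \sqrt{6}$
$S = \sqrt{6} \approx 2.4495$
$M{\left(W \right)} = \left(3 + W\right) \left(W + \sqrt{6}\right)$ ($M{\left(W \right)} = \left(W + 3\right) \left(W + \sqrt{6}\right) = \left(3 + W\right) \left(W + \sqrt{6}\right)$)
$M{\left(44 \right)} - -1273 = \left(44^{2} + 3 \cdot 44 + 3 \sqrt{6} + 44 \sqrt{6}\right) - -1273 = \left(1936 + 132 + 3 \sqrt{6} + 44 \sqrt{6}\right) + 1273 = \left(2068 + 47 \sqrt{6}\right) + 1273 = 3341 + 47 \sqrt{6}$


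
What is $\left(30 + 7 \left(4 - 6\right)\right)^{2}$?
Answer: $256$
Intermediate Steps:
$\left(30 + 7 \left(4 - 6\right)\right)^{2} = \left(30 + 7 \left(-2\right)\right)^{2} = \left(30 - 14\right)^{2} = 16^{2} = 256$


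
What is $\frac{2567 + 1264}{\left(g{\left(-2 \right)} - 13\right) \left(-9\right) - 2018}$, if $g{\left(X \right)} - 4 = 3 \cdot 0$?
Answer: $- \frac{3831}{1937} \approx -1.9778$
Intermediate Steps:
$g{\left(X \right)} = 4$ ($g{\left(X \right)} = 4 + 3 \cdot 0 = 4 + 0 = 4$)
$\frac{2567 + 1264}{\left(g{\left(-2 \right)} - 13\right) \left(-9\right) - 2018} = \frac{2567 + 1264}{\left(4 - 13\right) \left(-9\right) - 2018} = \frac{3831}{\left(-9\right) \left(-9\right) - 2018} = \frac{3831}{81 - 2018} = \frac{3831}{-1937} = 3831 \left(- \frac{1}{1937}\right) = - \frac{3831}{1937}$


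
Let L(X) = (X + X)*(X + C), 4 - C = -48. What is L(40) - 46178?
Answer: -38818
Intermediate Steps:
C = 52 (C = 4 - 1*(-48) = 4 + 48 = 52)
L(X) = 2*X*(52 + X) (L(X) = (X + X)*(X + 52) = (2*X)*(52 + X) = 2*X*(52 + X))
L(40) - 46178 = 2*40*(52 + 40) - 46178 = 2*40*92 - 46178 = 7360 - 46178 = -38818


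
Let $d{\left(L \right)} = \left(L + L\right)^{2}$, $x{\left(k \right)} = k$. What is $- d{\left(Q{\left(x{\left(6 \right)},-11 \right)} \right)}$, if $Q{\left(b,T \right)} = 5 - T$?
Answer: $-1024$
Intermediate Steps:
$d{\left(L \right)} = 4 L^{2}$ ($d{\left(L \right)} = \left(2 L\right)^{2} = 4 L^{2}$)
$- d{\left(Q{\left(x{\left(6 \right)},-11 \right)} \right)} = - 4 \left(5 - -11\right)^{2} = - 4 \left(5 + 11\right)^{2} = - 4 \cdot 16^{2} = - 4 \cdot 256 = \left(-1\right) 1024 = -1024$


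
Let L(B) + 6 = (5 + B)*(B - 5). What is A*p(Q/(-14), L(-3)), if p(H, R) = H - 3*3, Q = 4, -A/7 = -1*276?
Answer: -17940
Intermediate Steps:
A = 1932 (A = -(-7)*276 = -7*(-276) = 1932)
L(B) = -6 + (-5 + B)*(5 + B) (L(B) = -6 + (5 + B)*(B - 5) = -6 + (5 + B)*(-5 + B) = -6 + (-5 + B)*(5 + B))
p(H, R) = -9 + H (p(H, R) = H - 9 = -9 + H)
A*p(Q/(-14), L(-3)) = 1932*(-9 + 4/(-14)) = 1932*(-9 + 4*(-1/14)) = 1932*(-9 - 2/7) = 1932*(-65/7) = -17940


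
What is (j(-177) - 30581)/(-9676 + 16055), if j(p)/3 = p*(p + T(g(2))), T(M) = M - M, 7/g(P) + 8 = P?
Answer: 63406/6379 ≈ 9.9398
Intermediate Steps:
g(P) = 7/(-8 + P)
T(M) = 0
j(p) = 3*p**2 (j(p) = 3*(p*(p + 0)) = 3*(p*p) = 3*p**2)
(j(-177) - 30581)/(-9676 + 16055) = (3*(-177)**2 - 30581)/(-9676 + 16055) = (3*31329 - 30581)/6379 = (93987 - 30581)*(1/6379) = 63406*(1/6379) = 63406/6379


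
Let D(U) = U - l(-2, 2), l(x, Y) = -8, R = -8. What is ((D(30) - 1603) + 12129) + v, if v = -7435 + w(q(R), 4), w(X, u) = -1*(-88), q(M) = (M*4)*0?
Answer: 3217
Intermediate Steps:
q(M) = 0 (q(M) = (4*M)*0 = 0)
D(U) = 8 + U (D(U) = U - 1*(-8) = U + 8 = 8 + U)
w(X, u) = 88
v = -7347 (v = -7435 + 88 = -7347)
((D(30) - 1603) + 12129) + v = (((8 + 30) - 1603) + 12129) - 7347 = ((38 - 1603) + 12129) - 7347 = (-1565 + 12129) - 7347 = 10564 - 7347 = 3217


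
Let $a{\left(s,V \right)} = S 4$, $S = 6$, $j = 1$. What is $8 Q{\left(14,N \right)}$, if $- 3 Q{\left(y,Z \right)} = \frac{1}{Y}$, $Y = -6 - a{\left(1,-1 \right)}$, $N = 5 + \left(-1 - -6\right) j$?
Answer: $\frac{4}{45} \approx 0.088889$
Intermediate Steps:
$a{\left(s,V \right)} = 24$ ($a{\left(s,V \right)} = 6 \cdot 4 = 24$)
$N = 10$ ($N = 5 + \left(-1 - -6\right) 1 = 5 + \left(-1 + 6\right) 1 = 5 + 5 \cdot 1 = 5 + 5 = 10$)
$Y = -30$ ($Y = -6 - 24 = -30$)
$Q{\left(y,Z \right)} = \frac{1}{90}$ ($Q{\left(y,Z \right)} = - \frac{1}{3 \left(-30\right)} = \left(- \frac{1}{3}\right) \left(- \frac{1}{30}\right) = \frac{1}{90}$)
$8 Q{\left(14,N \right)} = 8 \cdot \frac{1}{90} = \frac{4}{45}$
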